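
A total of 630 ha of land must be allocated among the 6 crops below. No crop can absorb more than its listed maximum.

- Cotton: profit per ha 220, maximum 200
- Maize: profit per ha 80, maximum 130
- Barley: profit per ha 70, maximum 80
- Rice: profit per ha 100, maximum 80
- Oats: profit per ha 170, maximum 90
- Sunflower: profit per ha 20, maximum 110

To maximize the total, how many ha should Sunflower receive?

Highest profit per ha first: Cotton 220 > Oats 170 > Rice 100 > Maize 80 > Barley 70 > Sunflower 20.
Cotton takes 200 to reach its cap of 200 — 430 left.
Give Oats 90 to hit its cap of 90 — 340 left.
Rice: +80 to 80 (cap) — 260 left.
Give Maize 130 to hit its cap of 130 — 130 left.
Barley takes 80 to reach its cap of 80 — 50 left.
Sunflower: +50 (room for 110) → 50. Pool exhausted.

50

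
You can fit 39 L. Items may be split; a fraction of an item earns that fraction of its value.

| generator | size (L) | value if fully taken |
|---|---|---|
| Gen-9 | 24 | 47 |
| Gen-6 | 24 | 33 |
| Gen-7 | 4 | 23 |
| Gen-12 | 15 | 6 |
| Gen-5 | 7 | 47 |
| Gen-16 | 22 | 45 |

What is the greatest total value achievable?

126.75

Rank by value-to-size ratio: Gen-5 47/7≈6.71, Gen-7 23/4≈5.75, Gen-16 45/22≈2.05, Gen-9 47/24≈1.96, Gen-6 33/24≈1.38, Gen-12 6/15≈0.4.
Gen-5: take in full, 7 L for value 47 ; 32 left.
Gen-7: take in full, 4 L for value 23 ; 28 left.
Gen-16: take in full, 22 L for value 45 ; 6 left.
Only 6 L remain; take 6/24 of Gen-9 for value 47×6/24 = 11.75.
Total value = 126.75.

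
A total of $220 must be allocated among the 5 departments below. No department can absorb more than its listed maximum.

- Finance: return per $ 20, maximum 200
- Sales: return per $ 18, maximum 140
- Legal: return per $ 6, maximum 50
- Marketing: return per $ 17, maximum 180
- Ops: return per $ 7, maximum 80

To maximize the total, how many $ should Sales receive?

20

Highest return per $ first: Finance 20 > Sales 18 > Marketing 17 > Ops 7 > Legal 6.
Finance: +200 to 200 (cap) — 20 left.
Sales has room for 140 but only 20 remain, so it gets 20.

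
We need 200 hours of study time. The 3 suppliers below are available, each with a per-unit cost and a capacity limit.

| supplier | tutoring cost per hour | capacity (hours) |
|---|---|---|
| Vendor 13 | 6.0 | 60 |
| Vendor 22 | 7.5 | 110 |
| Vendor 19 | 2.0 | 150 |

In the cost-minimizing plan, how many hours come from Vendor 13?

50

Fill from the cheapest supplier first.
Vendor 19 (2.0): use full 150 ; 50 hours to go.
Vendor 13 at 6.0: take 50 of its 60 ; requirement met.
Vendor 22: unused.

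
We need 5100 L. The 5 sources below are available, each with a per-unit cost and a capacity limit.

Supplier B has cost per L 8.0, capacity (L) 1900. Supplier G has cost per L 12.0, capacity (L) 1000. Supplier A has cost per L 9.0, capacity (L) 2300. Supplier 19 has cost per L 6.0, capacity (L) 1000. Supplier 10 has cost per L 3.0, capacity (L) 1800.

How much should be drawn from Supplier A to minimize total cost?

400

Fill from the cheapest source first.
Take 1800 from Supplier 10 at 3.0 → need 3300 more.
Supplier 19 (6.0): use full 1000 → 2300 L to go.
Supplier B at 8.0: take all 1900 L → 400 still needed.
Supplier A (9.0): take the remaining 400 → done.
Supplier G: unused.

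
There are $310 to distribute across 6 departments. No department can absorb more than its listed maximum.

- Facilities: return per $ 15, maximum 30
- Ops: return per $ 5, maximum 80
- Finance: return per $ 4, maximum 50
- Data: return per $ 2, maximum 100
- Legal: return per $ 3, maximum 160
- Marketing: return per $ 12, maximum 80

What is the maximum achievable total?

2220

Highest return per $ first: Facilities 15 > Marketing 12 > Ops 5 > Finance 4 > Legal 3 > Data 2.
Give Facilities 30 to hit its cap of 30 → 280 left.
Give Marketing 80 to hit its cap of 80 → 200 left.
Ops: +80 to 80 (cap) → 120 left.
Finance: +50 to 50 (cap) → 70 left.
Only 70 left; Legal takes them to reach 70.
Total = 15×30 + 5×80 + 4×50 + 3×70 + 12×80 = 2220.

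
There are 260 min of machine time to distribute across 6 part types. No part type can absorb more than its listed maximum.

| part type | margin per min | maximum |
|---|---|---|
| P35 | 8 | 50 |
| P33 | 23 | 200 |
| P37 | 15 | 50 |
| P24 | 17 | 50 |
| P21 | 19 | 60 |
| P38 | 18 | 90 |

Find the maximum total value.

5740

Rank by margin per min: P33 23 > P21 19 > P38 18 > P24 17 > P37 15 > P35 8.
P33 takes 200 to reach its cap of 200 → 60 left.
Give P21 60 to hit its cap of 60 → 0 left.
Total = 23×200 + 19×60 = 5740.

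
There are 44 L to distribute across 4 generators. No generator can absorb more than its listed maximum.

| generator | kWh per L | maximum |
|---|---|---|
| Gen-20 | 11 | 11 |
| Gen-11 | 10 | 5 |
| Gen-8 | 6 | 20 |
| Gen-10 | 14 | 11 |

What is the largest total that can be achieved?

Order the generators by kWh per L: Gen-10 14 > Gen-20 11 > Gen-11 10 > Gen-8 6.
Give Gen-10 11 to hit its cap of 11 ; 33 left.
Gen-20 takes 11 to reach its cap of 11 ; 22 left.
Gen-11: +5 to 5 (cap) ; 17 left.
Only 17 left; Gen-8 takes them to reach 17.
Total = 11×11 + 10×5 + 6×17 + 14×11 = 427.

427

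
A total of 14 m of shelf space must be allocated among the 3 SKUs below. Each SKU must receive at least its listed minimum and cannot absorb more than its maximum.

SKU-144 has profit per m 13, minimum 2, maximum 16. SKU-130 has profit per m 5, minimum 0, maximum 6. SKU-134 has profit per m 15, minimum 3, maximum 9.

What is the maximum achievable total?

200

Meeting every minimum uses 2+0+3 = 5 m, leaving 9.
Order the SKUs by profit per m: SKU-134 15 > SKU-144 13 > SKU-130 5.
Give SKU-134 6 more to hit its cap of 9 ; 3 left.
SKU-144 has room for 14 more but only 3 remain, so it gets 5.
Total = 13×5 + 15×9 = 200.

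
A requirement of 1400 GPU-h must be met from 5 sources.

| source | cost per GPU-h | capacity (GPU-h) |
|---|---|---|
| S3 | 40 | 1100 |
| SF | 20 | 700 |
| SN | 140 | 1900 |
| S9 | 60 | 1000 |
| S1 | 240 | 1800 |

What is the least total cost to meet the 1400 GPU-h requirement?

42000

Fill from the cheapest source first.
SF (20): use full 700 — 700 GPU-h to go.
S3 (40): take the remaining 700 — done.
S9, SN, S1: unused.
Cost = 700×20 + 700×40 = 42000.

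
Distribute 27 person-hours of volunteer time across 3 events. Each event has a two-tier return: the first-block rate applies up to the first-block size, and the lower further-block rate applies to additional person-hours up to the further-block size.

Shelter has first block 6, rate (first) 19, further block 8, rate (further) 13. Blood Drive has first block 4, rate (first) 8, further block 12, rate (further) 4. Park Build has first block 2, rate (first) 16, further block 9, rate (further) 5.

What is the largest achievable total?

Treat each block as its own option and order by rate: Shelter/first 19 > Park Build/first 16 > Shelter/second 13 > Blood Drive/first 8 > Park Build/second 5 > Blood Drive/second 4.
Shelter/first (19): +6 → 21 left.
Park Build first at 16: fill all 2 → 19 left.
Shelter second at 13: fill all 8 → 11 left.
Fill Blood Drive first block (4 at 8) → 7 left.
Park Build second at 5: only 7 left, fill 7.
Total = 19×6 + 16×2 + 13×8 + 8×4 + 5×7 = 317.

317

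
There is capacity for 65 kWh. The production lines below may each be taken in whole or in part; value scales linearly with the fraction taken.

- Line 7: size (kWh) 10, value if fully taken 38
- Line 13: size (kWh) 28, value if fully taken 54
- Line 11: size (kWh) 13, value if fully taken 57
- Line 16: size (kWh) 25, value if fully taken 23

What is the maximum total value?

Sort by value density: Line 11 57/13≈4.38, Line 7 38/10≈3.8, Line 13 54/28≈1.93, Line 16 23/25≈0.92.
All 13 kWh of Line 11 fit (value 57) ; 52 remain.
Line 7: take in full, 10 kWh for value 38 ; 42 left.
Take all of Line 13 (28 kWh, value 54) ; 14 kWh left.
Only 14 kWh remain; take 14/25 of Line 16 for value 23×14/25 = 12.88.
Total value = 161.88.

161.88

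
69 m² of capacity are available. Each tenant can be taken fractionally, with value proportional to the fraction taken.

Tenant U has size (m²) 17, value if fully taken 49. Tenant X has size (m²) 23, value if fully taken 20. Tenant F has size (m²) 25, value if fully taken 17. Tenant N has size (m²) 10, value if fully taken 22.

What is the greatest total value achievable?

Sort by value density: Tenant U 49/17≈2.88, Tenant N 22/10≈2.2, Tenant X 20/23≈0.87, Tenant F 17/25≈0.68.
Take all of Tenant U (17 m², value 49) → 52 m² left.
Take all of Tenant N (10 m², value 22) → 42 m² left.
All 23 m² of Tenant X fit (value 20) → 19 remain.
Fill the last 19 m² with part of Tenant F: 19/25 of it earns 12.92.
Total value = 103.92.

103.92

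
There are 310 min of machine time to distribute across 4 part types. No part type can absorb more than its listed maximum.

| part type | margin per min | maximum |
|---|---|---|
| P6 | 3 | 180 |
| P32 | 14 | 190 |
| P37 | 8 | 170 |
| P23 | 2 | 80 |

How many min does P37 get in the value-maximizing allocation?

Order the part types by margin per min: P32 14 > P37 8 > P6 3 > P23 2.
Give P32 190 to hit its cap of 190 ; 120 left.
Only 120 left; P37 takes them to reach 120.

120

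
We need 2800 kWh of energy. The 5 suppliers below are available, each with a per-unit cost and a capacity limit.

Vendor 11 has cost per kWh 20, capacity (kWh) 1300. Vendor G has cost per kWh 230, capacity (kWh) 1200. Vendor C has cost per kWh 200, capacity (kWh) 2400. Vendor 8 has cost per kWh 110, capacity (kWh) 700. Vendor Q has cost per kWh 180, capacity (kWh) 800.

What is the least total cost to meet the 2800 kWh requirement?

Use suppliers in increasing cost order.
Take 1300 from Vendor 11 at 20 — need 1500 more.
Vendor 8 (110): use full 700 — 800 kWh to go.
Vendor Q (180): use full 800 — 0 kWh to go.
Vendor C, Vendor G: unused.
Cost = 1300×20 + 700×110 + 800×180 = 247000.

247000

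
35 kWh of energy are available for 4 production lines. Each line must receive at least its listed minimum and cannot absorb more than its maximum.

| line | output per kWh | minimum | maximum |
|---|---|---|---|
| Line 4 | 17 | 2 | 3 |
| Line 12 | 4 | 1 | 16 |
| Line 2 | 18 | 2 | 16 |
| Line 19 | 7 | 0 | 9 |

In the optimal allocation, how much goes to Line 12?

Meeting every minimum uses 2+1+2+0 = 5 kWh, leaving 30.
Highest output per kWh first: Line 2 18 > Line 4 17 > Line 19 7 > Line 12 4.
Line 2 takes 14 more to reach its cap of 16 → 16 left.
Line 4 takes 1 more to reach its cap of 3 → 15 left.
Line 19: +9 to 9 (cap) → 6 left.
Line 12: +6 (room for 15) → 7. Pool exhausted.

7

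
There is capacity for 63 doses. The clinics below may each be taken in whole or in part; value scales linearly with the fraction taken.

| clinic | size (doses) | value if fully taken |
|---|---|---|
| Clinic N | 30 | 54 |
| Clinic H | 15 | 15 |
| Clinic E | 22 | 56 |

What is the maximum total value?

Best value per unit of size first: Clinic E 56/22≈2.55, Clinic N 54/30≈1.8, Clinic H 15/15≈1.
Take all of Clinic E (22 doses, value 56) → 41 doses left.
Clinic N: take in full, 30 doses for value 54 → 11 left.
Fill the last 11 doses with part of Clinic H: 11/15 of it earns 11.
Total value = 121.

121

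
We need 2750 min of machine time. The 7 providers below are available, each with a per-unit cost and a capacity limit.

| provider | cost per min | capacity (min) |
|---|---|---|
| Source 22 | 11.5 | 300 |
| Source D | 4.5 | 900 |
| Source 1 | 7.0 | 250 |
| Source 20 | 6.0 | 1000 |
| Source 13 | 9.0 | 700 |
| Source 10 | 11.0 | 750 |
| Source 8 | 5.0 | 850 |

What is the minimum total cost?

Use providers in increasing cost order.
Source D (4.5): use full 900 ; 1850 min to go.
Source 8 at 5.0: take all 850 min ; 1000 still needed.
Source 20 at 6.0: take all 1000 min ; 0 still needed.
Source 1, Source 13, Source 10, Source 22: unused.
Cost = 900×4.5 + 850×5.0 + 1000×6.0 = 14300.

14300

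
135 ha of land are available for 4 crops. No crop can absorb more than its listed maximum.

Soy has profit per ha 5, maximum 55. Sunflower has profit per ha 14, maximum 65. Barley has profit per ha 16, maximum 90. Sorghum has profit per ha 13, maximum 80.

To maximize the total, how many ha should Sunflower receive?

45

Highest profit per ha first: Barley 16 > Sunflower 14 > Sorghum 13 > Soy 5.
Barley takes 90 to reach its cap of 90 — 45 left.
Only 45 left; Sunflower takes them to reach 45.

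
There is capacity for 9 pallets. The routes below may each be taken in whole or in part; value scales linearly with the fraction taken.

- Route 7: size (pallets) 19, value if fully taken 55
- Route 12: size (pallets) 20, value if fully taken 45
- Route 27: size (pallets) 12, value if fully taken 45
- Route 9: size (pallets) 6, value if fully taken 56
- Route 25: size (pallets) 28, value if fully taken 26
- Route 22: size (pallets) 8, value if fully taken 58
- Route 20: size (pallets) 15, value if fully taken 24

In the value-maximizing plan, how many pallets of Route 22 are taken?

Best value per unit of size first: Route 9 56/6≈9.33, Route 22 58/8≈7.25, Route 27 45/12≈3.75, Route 7 55/19≈2.89, Route 12 45/20≈2.25, Route 20 24/15≈1.6, Route 25 26/28≈0.929.
Route 9: take in full, 6 pallets for value 56 ; 3 left.
Fill the last 3 pallets with part of Route 22: 3/8 of it earns 21.75.

3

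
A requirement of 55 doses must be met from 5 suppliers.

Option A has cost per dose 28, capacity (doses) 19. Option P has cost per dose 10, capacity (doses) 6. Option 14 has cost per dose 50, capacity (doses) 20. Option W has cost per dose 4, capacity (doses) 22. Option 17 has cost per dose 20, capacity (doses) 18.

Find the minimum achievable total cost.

Fill from the cheapest supplier first.
Option W at 4: take all 22 doses → 33 still needed.
Take 6 from Option P at 10 → need 27 more.
Take 18 from Option 17 at 20 → need 9 more.
Take 9 from Option A at 28 to finish.
Option 14: unused.
Cost = 22×4 + 6×10 + 18×20 + 9×28 = 760.

760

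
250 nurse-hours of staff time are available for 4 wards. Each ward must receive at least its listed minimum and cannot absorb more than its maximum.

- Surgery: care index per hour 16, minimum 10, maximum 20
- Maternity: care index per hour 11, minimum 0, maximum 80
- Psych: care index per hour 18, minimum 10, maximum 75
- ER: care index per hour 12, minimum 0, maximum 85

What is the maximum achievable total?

3460

Meeting every minimum uses 10+0+10+0 = 20 nurse-hours, leaving 230.
Rank by care index per hour: Psych 18 > Surgery 16 > ER 12 > Maternity 11.
Give Psych 65 more to hit its cap of 75 → 165 left.
Surgery: +10 to 20 (cap) → 155 left.
ER: +85 to 85 (cap) → 70 left.
Maternity: +70 (room for 80) → 70. Pool exhausted.
Total = 16×20 + 11×70 + 18×75 + 12×85 = 3460.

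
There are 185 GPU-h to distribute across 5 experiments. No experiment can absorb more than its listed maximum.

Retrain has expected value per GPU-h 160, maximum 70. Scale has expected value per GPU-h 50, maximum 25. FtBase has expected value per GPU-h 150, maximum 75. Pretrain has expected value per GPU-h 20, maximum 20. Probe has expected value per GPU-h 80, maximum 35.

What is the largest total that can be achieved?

Highest expected value per GPU-h first: Retrain 160 > FtBase 150 > Probe 80 > Scale 50 > Pretrain 20.
Give Retrain 70 to hit its cap of 70 → 115 left.
FtBase takes 75 to reach its cap of 75 → 40 left.
Probe takes 35 to reach its cap of 35 → 5 left.
Scale has room for 25 but only 5 remain, so it gets 5.
Total = 160×70 + 50×5 + 150×75 + 80×35 = 25500.

25500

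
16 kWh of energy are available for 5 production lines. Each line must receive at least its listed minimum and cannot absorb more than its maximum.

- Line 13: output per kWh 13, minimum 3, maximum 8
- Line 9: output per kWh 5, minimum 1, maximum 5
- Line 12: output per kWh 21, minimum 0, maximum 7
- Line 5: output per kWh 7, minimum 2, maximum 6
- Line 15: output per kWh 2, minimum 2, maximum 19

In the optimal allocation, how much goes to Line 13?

Meeting every minimum uses 3+1+0+2+2 = 8 kWh, leaving 8.
Rank by output per kWh: Line 12 21 > Line 13 13 > Line 5 7 > Line 9 5 > Line 15 2.
Give Line 12 7 more to hit its cap of 7 → 1 left.
Only 1 left; Line 13 takes them to reach 4.

4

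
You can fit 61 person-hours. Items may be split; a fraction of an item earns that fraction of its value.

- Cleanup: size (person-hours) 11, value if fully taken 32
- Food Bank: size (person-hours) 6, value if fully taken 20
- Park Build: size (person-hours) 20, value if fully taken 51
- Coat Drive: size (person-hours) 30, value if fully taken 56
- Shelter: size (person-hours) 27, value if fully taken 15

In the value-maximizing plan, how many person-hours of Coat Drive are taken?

24

Best value per unit of size first: Food Bank 20/6≈3.33, Cleanup 32/11≈2.91, Park Build 51/20≈2.55, Coat Drive 56/30≈1.87, Shelter 15/27≈0.556.
Take all of Food Bank (6 person-hours, value 20) — 55 person-hours left.
Take all of Cleanup (11 person-hours, value 32) — 44 person-hours left.
All 20 person-hours of Park Build fit (value 51) — 24 remain.
24 person-hours left: a 24/30 share of Coat Drive gives 56×24/30 = 44.8.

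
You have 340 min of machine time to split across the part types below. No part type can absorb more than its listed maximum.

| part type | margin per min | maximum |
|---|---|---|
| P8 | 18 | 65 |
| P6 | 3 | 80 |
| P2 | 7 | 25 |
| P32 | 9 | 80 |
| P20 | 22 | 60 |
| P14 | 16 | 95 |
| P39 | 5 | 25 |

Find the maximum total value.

4980

Order the part types by margin per min: P20 22 > P8 18 > P14 16 > P32 9 > P2 7 > P39 5 > P6 3.
Give P20 60 to hit its cap of 60 — 280 left.
P8 takes 65 to reach its cap of 65 — 215 left.
P14 takes 95 to reach its cap of 95 — 120 left.
P32 takes 80 to reach its cap of 80 — 40 left.
P2: +25 to 25 (cap) — 15 left.
Only 15 left; P39 takes them to reach 15.
Total = 18×65 + 7×25 + 9×80 + 22×60 + 16×95 + 5×15 = 4980.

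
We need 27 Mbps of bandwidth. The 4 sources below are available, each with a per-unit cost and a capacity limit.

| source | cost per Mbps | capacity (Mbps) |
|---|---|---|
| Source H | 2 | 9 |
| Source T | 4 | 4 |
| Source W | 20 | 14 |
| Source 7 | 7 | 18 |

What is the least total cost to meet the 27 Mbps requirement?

132

Use sources in increasing cost order.
Source H (2): use full 9 → 18 Mbps to go.
Source T at 4: take all 4 Mbps → 14 still needed.
Source 7 (7): take the remaining 14 → done.
Source W: unused.
Cost = 9×2 + 4×4 + 14×7 = 132.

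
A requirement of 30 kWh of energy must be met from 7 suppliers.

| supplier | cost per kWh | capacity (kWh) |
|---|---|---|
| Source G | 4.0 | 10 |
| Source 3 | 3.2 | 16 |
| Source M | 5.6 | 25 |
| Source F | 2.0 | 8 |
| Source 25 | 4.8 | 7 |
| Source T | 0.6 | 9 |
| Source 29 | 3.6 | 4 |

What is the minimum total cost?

Use suppliers in increasing cost order.
Source T at 0.6: take all 9 kWh → 21 still needed.
Source F (2.0): use full 8 → 13 kWh to go.
Take 13 from Source 3 at 3.2 to finish.
Source 29, Source G, Source 25, Source M: unused.
Cost = 9×0.6 + 8×2.0 + 13×3.2 = 63.

63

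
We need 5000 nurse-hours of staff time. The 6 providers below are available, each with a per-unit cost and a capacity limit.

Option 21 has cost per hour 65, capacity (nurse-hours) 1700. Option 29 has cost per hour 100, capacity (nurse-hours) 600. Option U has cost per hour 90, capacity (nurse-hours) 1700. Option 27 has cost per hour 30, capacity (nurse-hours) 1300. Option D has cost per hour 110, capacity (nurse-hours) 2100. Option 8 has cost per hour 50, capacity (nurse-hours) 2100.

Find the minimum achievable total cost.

248000

Fill from the cheapest provider first.
Option 27 at 30: take all 1300 nurse-hours — 3700 still needed.
Take 2100 from Option 8 at 50 — need 1600 more.
Take 1600 from Option 21 at 65 to finish.
Option U, Option 29, Option D: unused.
Cost = 1300×30 + 2100×50 + 1600×65 = 248000.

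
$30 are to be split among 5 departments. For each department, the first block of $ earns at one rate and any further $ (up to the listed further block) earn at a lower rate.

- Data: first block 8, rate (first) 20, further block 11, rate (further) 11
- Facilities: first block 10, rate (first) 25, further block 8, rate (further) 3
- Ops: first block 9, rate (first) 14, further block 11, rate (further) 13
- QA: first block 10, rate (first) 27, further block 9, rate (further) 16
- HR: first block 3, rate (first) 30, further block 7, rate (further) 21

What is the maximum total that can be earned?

757

Rank every tier by rate: HR/first 30 > QA/first 27 > Facilities/first 25 > HR/second 21 > Data/first 20 > QA/second 16 > Ops/first 14 > Ops/second 13 > Data/second 11 > Facilities/second 3.
HR first at 30: fill all 3 ; 27 left.
QA/first (27): +10 ; 17 left.
Facilities/first (25): +10 ; 7 left.
HR second at 21: fill all 7 ; 0 left.
Total = 30×3 + 27×10 + 25×10 + 21×7 = 757.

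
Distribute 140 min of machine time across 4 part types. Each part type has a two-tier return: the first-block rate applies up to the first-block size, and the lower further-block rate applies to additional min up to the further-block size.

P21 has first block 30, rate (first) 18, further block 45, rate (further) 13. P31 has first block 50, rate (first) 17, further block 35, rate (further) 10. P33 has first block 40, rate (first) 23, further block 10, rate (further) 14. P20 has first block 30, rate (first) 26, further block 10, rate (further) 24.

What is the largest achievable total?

Treat each block as its own option and order by rate: P20/first 26 > P20/second 24 > P33/first 23 > P21/first 18 > P31/first 17 > P33/second 14 > P21/second 13 > P31/second 10.
P20/first (26): +30 — 110 left.
Fill P20 second block (10 at 24) — 100 left.
Fill P33 first block (40 at 23) — 60 left.
Fill P21 first block (30 at 18) — 30 left.
P31/first: +30 of 50 at 17; pool empty.
Total = 26×30 + 24×10 + 23×40 + 18×30 + 17×30 = 2990.

2990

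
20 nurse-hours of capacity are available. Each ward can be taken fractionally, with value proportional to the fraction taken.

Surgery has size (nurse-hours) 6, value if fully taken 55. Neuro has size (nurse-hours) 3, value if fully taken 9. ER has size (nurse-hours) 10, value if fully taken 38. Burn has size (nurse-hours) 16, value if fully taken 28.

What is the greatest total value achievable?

103.75

Rank by value-to-size ratio: Surgery 55/6≈9.17, ER 38/10≈3.8, Neuro 9/3≈3, Burn 28/16≈1.75.
Take all of Surgery (6 nurse-hours, value 55) ; 14 nurse-hours left.
ER: take in full, 10 nurse-hours for value 38 ; 4 left.
Neuro: take in full, 3 nurse-hours for value 9 ; 1 left.
Fill the last 1 nurse-hours with part of Burn: 1/16 of it earns 1.75.
Total value = 103.75.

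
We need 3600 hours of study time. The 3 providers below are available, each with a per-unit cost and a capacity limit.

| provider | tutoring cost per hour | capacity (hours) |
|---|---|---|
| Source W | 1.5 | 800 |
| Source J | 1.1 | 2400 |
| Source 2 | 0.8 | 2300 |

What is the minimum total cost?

3270

Cheapest first:
Source 2 (0.8): use full 2300 ; 1300 hours to go.
Take 1300 from Source J at 1.1 to finish.
Source W: unused.
Cost = 2300×0.8 + 1300×1.1 = 3270.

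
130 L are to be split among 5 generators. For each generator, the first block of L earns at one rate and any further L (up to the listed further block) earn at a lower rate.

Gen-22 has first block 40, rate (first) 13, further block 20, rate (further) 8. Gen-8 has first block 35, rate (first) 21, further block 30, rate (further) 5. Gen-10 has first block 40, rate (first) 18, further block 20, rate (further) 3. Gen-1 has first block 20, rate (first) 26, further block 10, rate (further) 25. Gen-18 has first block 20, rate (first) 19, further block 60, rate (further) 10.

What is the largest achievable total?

Order all 10 blocks by rate: Gen-1/first 26 > Gen-1/second 25 > Gen-8/first 21 > Gen-18/first 19 > Gen-10/first 18 > Gen-22/first 13 > Gen-18/second 10 > Gen-22/second 8 > Gen-8/second 5 > Gen-10/second 3.
Fill Gen-1 first block (20 at 26) ; 110 left.
Fill Gen-1 second block (10 at 25) ; 100 left.
Fill Gen-8 first block (35 at 21) ; 65 left.
Gen-18/first (19): +20 ; 45 left.
Gen-10 first at 18: fill all 40 ; 5 left.
Gen-22 first at 13: only 5 left, fill 5.
Total = 26×20 + 25×10 + 21×35 + 19×20 + 18×40 + 13×5 = 2670.

2670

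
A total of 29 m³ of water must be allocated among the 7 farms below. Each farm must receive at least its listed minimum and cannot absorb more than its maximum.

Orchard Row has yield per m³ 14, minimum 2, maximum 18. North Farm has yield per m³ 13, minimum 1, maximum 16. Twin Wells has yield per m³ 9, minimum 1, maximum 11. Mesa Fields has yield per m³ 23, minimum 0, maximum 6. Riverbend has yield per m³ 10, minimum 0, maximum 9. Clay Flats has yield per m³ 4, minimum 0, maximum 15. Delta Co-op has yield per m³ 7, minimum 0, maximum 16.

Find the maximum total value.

451

Meeting every minimum uses 2+1+1+0+0+0+0 = 4 m³, leaving 25.
Highest yield per m³ first: Mesa Fields 23 > Orchard Row 14 > North Farm 13 > Riverbend 10 > Twin Wells 9 > Delta Co-op 7 > Clay Flats 4.
Give Mesa Fields 6 more to hit its cap of 6 → 19 left.
Orchard Row: +16 to 18 (cap) → 3 left.
North Farm has room for 15 more but only 3 remain, so it gets 4.
Total = 14×18 + 13×4 + 9×1 + 23×6 = 451.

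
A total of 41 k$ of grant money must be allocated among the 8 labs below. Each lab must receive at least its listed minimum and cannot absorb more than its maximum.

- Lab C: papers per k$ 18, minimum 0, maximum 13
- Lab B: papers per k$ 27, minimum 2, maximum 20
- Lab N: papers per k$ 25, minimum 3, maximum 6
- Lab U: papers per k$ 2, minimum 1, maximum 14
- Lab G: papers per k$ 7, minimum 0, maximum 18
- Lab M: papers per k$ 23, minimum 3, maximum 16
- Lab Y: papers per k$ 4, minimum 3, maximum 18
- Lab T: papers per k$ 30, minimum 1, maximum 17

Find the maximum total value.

1046

Meeting every minimum uses 0+2+3+1+0+3+3+1 = 13 k$, leaving 28.
Highest papers per k$ first: Lab T 30 > Lab B 27 > Lab N 25 > Lab M 23 > Lab C 18 > Lab G 7 > Lab Y 4 > Lab U 2.
Give Lab T 16 more to hit its cap of 17 — 12 left.
Only 12 left; Lab B takes them to reach 14.
Total = 27×14 + 25×3 + 2×1 + 23×3 + 4×3 + 30×17 = 1046.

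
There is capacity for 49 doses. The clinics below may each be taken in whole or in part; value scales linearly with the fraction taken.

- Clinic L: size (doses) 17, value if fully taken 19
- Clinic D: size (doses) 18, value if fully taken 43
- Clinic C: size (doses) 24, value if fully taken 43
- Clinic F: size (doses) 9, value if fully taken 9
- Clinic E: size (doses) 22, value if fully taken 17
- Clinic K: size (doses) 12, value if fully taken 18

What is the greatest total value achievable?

96.5

Rank by value-to-size ratio: Clinic D 43/18≈2.39, Clinic C 43/24≈1.79, Clinic K 18/12≈1.5, Clinic L 19/17≈1.12, Clinic F 9/9≈1, Clinic E 17/22≈0.773.
Take all of Clinic D (18 doses, value 43) ; 31 doses left.
All 24 doses of Clinic C fit (value 43) ; 7 remain.
Fill the last 7 doses with part of Clinic K: 7/12 of it earns 10.5.
Total value = 96.5.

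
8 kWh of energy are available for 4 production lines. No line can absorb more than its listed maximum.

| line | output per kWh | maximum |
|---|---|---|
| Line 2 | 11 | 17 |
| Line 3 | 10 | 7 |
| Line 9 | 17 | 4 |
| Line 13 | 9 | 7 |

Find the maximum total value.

112

Rank by output per kWh: Line 9 17 > Line 2 11 > Line 3 10 > Line 13 9.
Give Line 9 4 to hit its cap of 4 ; 4 left.
Line 2: +4 (room for 17) → 4. Pool exhausted.
Total = 11×4 + 17×4 = 112.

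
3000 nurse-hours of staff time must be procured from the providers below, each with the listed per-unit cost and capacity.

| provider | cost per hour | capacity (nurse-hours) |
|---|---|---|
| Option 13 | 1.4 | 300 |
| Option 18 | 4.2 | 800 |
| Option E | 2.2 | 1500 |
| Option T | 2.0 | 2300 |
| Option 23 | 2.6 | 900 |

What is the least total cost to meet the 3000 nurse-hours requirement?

5900

Cheapest first:
Option 13 at 1.4: take all 300 nurse-hours → 2700 still needed.
Option T (2.0): use full 2300 → 400 nurse-hours to go.
Option E (2.2): take the remaining 400 → done.
Option 23, Option 18: unused.
Cost = 300×1.4 + 2300×2.0 + 400×2.2 = 5900.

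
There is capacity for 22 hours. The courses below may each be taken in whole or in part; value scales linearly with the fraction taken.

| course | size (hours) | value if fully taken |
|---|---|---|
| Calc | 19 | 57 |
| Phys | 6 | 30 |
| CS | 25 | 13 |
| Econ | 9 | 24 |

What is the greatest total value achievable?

Best value per unit of size first: Phys 30/6≈5, Calc 57/19≈3, Econ 24/9≈2.67, CS 13/25≈0.52.
All 6 hours of Phys fit (value 30) → 16 remain.
Only 16 hours remain; take 16/19 of Calc for value 57×16/19 = 48.
Total value = 78.

78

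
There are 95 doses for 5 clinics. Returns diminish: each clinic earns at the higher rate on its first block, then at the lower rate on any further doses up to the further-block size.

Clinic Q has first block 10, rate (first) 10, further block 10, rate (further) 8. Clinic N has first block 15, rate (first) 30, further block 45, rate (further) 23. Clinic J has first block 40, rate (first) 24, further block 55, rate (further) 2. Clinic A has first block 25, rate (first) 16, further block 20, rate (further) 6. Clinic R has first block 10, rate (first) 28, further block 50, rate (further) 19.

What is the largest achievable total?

2380

Order all 10 blocks by rate: Clinic N/tier1 30 > Clinic R/tier1 28 > Clinic J/tier1 24 > Clinic N/tier2 23 > Clinic R/tier2 19 > Clinic A/tier1 16 > Clinic Q/tier1 10 > Clinic Q/tier2 8 > Clinic A/tier2 6 > Clinic J/tier2 2.
Clinic N tier1 at 30: fill all 15 — 80 left.
Clinic R tier1 at 28: fill all 10 — 70 left.
Clinic J/tier1 (24): +40 — 30 left.
Clinic N/tier2: +30 of 45 at 23; pool empty.
Total = 30×15 + 28×10 + 24×40 + 23×30 = 2380.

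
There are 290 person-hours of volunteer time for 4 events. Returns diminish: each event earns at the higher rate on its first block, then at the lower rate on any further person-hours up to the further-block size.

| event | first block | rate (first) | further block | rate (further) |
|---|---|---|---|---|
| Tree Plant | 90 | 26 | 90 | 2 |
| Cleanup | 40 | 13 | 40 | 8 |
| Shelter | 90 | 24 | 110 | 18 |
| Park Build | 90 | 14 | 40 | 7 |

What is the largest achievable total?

6480

Treat each block as its own option and order by rate: Tree Plant/first 26 > Shelter/first 24 > Shelter/second 18 > Park Build/first 14 > Cleanup/first 13 > Cleanup/second 8 > Park Build/second 7 > Tree Plant/second 2.
Tree Plant/first (26): +90 → 200 left.
Fill Shelter first block (90 at 24) → 110 left.
Shelter/second (18): +110 → 0 left.
Total = 26×90 + 24×90 + 18×110 = 6480.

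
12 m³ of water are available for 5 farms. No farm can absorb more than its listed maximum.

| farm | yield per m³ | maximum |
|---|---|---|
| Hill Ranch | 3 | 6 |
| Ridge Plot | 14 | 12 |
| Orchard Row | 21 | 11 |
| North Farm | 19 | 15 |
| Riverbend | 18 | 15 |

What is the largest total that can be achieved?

250

Order the farms by yield per m³: Orchard Row 21 > North Farm 19 > Riverbend 18 > Ridge Plot 14 > Hill Ranch 3.
Orchard Row takes 11 to reach its cap of 11 — 1 left.
Only 1 left; North Farm takes them to reach 1.
Total = 21×11 + 19×1 = 250.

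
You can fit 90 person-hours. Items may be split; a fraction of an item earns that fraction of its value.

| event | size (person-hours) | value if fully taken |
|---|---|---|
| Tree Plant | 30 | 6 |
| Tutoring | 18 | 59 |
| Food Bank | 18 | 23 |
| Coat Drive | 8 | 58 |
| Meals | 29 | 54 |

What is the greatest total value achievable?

Rank by value-to-size ratio: Coat Drive 58/8≈7.25, Tutoring 59/18≈3.28, Meals 54/29≈1.86, Food Bank 23/18≈1.28, Tree Plant 6/30≈0.2.
Coat Drive: take in full, 8 person-hours for value 58 → 82 left.
Tutoring: take in full, 18 person-hours for value 59 → 64 left.
All 29 person-hours of Meals fit (value 54) → 35 remain.
Food Bank: take in full, 18 person-hours for value 23 → 17 left.
17 person-hours left: a 17/30 share of Tree Plant gives 6×17/30 = 3.4.
Total value = 197.4.

197.4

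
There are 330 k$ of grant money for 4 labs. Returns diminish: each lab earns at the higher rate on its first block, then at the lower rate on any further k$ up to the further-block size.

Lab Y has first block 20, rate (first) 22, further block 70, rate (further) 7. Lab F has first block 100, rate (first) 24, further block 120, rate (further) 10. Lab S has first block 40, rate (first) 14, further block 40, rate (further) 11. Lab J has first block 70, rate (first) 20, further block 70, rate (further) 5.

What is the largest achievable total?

Treat each block as its own option and order by rate: Lab F/first 24 > Lab Y/first 22 > Lab J/first 20 > Lab S/first 14 > Lab S/second 11 > Lab F/second 10 > Lab Y/second 7 > Lab J/second 5.
Lab F/first (24): +100 — 230 left.
Lab Y/first (22): +20 — 210 left.
Lab J/first (20): +70 — 140 left.
Lab S first at 14: fill all 40 — 100 left.
Lab S/second (11): +40 — 60 left.
Lab F second at 10: only 60 left, fill 60.
Total = 24×100 + 22×20 + 20×70 + 14×40 + 11×40 + 10×60 = 5840.

5840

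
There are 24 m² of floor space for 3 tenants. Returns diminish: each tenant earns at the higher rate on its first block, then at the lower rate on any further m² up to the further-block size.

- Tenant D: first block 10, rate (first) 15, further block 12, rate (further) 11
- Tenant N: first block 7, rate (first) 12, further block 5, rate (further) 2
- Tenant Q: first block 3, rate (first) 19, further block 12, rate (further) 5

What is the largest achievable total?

Order all 6 blocks by rate: Tenant Q/tier1 19 > Tenant D/tier1 15 > Tenant N/tier1 12 > Tenant D/tier2 11 > Tenant Q/tier2 5 > Tenant N/tier2 2.
Tenant Q/tier1 (19): +3 ; 21 left.
Tenant D/tier1 (15): +10 ; 11 left.
Tenant N tier1 at 12: fill all 7 ; 4 left.
Tenant D/tier2: +4 of 12 at 11; pool empty.
Total = 19×3 + 15×10 + 12×7 + 11×4 = 335.

335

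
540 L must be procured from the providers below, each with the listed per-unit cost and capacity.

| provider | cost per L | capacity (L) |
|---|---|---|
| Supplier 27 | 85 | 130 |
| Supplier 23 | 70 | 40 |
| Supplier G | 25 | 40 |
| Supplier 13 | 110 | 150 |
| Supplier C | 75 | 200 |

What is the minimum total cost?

44150

Cheapest first:
Supplier G at 25: take all 40 L → 500 still needed.
Take 40 from Supplier 23 at 70 → need 460 more.
Supplier C at 75: take all 200 L → 260 still needed.
Supplier 27 (85): use full 130 → 130 L to go.
Take 130 from Supplier 13 at 110 to finish.
Cost = 40×25 + 40×70 + 200×75 + 130×85 + 130×110 = 44150.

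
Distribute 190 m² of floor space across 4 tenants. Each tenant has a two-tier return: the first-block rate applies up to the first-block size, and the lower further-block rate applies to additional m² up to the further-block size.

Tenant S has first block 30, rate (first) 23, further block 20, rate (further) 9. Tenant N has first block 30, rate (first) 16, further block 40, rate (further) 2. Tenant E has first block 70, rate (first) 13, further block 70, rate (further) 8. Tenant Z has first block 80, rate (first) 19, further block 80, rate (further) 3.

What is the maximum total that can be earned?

3340

Treat each block as its own option and order by rate: Tenant S/tier1 23 > Tenant Z/tier1 19 > Tenant N/tier1 16 > Tenant E/tier1 13 > Tenant S/tier2 9 > Tenant E/tier2 8 > Tenant Z/tier2 3 > Tenant N/tier2 2.
Tenant S tier1 at 23: fill all 30 → 160 left.
Tenant Z/tier1 (19): +80 → 80 left.
Fill Tenant N tier1 block (30 at 16) → 50 left.
50 remain; put them into Tenant E tier1 at 13.
Total = 23×30 + 19×80 + 16×30 + 13×50 = 3340.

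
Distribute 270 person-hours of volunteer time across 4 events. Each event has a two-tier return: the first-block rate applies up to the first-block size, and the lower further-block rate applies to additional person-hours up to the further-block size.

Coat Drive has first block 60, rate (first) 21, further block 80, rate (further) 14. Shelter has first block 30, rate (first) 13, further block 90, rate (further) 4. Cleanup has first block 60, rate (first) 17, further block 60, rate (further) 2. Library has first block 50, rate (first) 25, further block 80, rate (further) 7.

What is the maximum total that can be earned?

4910

Order all 8 blocks by rate: Library/tier1 25 > Coat Drive/tier1 21 > Cleanup/tier1 17 > Coat Drive/tier2 14 > Shelter/tier1 13 > Library/tier2 7 > Shelter/tier2 4 > Cleanup/tier2 2.
Fill Library tier1 block (50 at 25) ; 220 left.
Coat Drive tier1 at 21: fill all 60 ; 160 left.
Fill Cleanup tier1 block (60 at 17) ; 100 left.
Coat Drive tier2 at 14: fill all 80 ; 20 left.
20 remain; put them into Shelter tier1 at 13.
Total = 25×50 + 21×60 + 17×60 + 14×80 + 13×20 = 4910.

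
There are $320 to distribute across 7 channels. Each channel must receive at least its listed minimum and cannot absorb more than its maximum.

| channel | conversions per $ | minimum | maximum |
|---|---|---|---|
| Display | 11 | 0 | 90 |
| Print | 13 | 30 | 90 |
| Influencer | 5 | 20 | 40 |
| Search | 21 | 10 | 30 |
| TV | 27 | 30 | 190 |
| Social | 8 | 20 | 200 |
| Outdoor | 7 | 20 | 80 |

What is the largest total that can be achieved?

Meeting every minimum uses 0+30+20+10+30+20+20 = 130 $, leaving 190.
Rank by conversions per $: TV 27 > Search 21 > Print 13 > Display 11 > Social 8 > Outdoor 7 > Influencer 5.
TV takes 160 more to reach its cap of 190 ; 30 left.
Search: +20 to 30 (cap) ; 10 left.
Print has room for 60 more but only 10 remain, so it gets 40.
Total = 13×40 + 5×20 + 21×30 + 27×190 + 8×20 + 7×20 = 6680.

6680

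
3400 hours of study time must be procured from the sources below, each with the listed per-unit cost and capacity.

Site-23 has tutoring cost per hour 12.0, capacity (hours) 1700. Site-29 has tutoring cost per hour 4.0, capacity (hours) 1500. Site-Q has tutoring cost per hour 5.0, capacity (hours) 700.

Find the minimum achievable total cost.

Cheapest first:
Site-29 (4.0): use full 1500 → 1900 hours to go.
Site-Q (5.0): use full 700 → 1200 hours to go.
Site-23 (12.0): take the remaining 1200 → done.
Cost = 1500×4.0 + 700×5.0 + 1200×12.0 = 23900.

23900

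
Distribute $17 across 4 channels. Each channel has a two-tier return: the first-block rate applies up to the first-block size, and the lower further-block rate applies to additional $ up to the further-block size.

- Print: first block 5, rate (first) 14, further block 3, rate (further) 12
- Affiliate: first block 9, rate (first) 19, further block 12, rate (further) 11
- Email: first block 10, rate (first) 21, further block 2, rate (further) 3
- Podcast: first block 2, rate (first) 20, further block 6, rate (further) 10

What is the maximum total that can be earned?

345

Rank every tier by rate: Email/first 21 > Podcast/first 20 > Affiliate/first 19 > Print/first 14 > Print/second 12 > Affiliate/second 11 > Podcast/second 10 > Email/second 3.
Fill Email first block (10 at 21) ; 7 left.
Fill Podcast first block (2 at 20) ; 5 left.
Affiliate/first: +5 of 9 at 19; pool empty.
Total = 21×10 + 20×2 + 19×5 = 345.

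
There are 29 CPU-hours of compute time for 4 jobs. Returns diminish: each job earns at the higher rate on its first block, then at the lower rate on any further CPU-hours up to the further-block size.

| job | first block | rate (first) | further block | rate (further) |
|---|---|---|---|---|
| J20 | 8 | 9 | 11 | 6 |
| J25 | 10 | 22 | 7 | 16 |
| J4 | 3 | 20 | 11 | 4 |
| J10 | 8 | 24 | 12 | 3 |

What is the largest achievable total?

593

Order all 8 blocks by rate: J10/first 24 > J25/first 22 > J4/first 20 > J25/second 16 > J20/first 9 > J20/second 6 > J4/second 4 > J10/second 3.
J10/first (24): +8 — 21 left.
Fill J25 first block (10 at 22) — 11 left.
J4 first at 20: fill all 3 — 8 left.
J25 second at 16: fill all 7 — 1 left.
J20 first at 9: only 1 left, fill 1.
Total = 24×8 + 22×10 + 20×3 + 16×7 + 9×1 = 593.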